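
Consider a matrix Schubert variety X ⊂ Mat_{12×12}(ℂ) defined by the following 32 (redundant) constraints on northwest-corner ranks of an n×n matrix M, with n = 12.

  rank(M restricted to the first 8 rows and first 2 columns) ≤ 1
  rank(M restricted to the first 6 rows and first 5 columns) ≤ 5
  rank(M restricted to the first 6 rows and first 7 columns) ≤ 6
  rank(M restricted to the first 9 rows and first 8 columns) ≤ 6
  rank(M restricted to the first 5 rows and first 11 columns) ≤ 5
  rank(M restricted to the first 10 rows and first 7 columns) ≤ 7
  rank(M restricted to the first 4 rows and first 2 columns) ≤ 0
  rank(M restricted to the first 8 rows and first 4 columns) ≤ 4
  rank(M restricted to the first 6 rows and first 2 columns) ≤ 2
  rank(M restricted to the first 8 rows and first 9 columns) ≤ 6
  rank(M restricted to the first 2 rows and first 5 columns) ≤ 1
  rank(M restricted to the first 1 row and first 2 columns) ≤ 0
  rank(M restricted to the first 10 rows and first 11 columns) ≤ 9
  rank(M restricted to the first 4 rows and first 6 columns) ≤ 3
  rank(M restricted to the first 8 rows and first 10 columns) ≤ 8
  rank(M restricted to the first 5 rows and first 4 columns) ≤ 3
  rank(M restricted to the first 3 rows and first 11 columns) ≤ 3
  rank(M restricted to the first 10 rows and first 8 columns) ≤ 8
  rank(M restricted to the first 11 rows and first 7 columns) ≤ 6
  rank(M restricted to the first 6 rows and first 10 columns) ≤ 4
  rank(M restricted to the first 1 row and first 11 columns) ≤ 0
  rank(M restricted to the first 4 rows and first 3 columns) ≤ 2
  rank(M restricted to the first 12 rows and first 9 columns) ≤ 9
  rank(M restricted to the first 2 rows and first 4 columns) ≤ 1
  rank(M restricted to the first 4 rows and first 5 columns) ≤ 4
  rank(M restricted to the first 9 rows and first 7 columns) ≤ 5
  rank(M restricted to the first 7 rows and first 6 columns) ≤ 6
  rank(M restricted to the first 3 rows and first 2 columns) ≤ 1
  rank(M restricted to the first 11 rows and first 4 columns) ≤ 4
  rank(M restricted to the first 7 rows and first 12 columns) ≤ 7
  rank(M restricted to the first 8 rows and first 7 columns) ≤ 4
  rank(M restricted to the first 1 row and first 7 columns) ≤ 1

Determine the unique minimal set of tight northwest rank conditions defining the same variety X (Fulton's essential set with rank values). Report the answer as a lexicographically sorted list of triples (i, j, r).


Rank table r_w(12×12) implied by the 32 constraints:

  i=1: 0 | 0 | 0 | 0 | 0 | 0 | 0 | 0 | 0 | 0 | 0 | 1
  i=2: 0 | 0 | 1 | 1 | 1 | 1 | 1 | 1 | 1 | 1 | 1 | 2
  i=3: 0 | 0 | 1 | 2 | 2 | 2 | 2 | 2 | 2 | 2 | 2 | 3
  i=4: 0 | 0 | 1 | 2 | 3 | 3 | 3 | 3 | 3 | 3 | 3 | 4
  i=5: 1 | 1 | 2 | 3 | 4 | 4 | 4 | 4 | 4 | 4 | 4 | 5
  i=6: 1 | 1 | 2 | 3 | 4 | 4 | 4 | 4 | 4 | 4 | 5 | 6
  i=7: 1 | 1 | 2 | 3 | 4 | 4 | 4 | 5 | 5 | 5 | 6 | 7
  i=8: 1 | 1 | 2 | 3 | 4 | 4 | 4 | 5 | 6 | 6 | 7 | 8
  i=9: 1 | 2 | 3 | 4 | 5 | 5 | 5 | 6 | 7 | 7 | 8 | 9
  i=10: 1 | 2 | 3 | 4 | 5 | 6 | 6 | 7 | 8 | 8 | 9 | 10
  i=11: 1 | 2 | 3 | 4 | 5 | 6 | 6 | 7 | 8 | 9 | 10 | 11
  i=12: 1 | 2 | 3 | 4 | 5 | 6 | 7 | 8 | 9 | 10 | 11 | 12

so w = (12, 3, 4, 5, 1, 11, 8, 9, 2, 6, 10, 7).

ℓ(w)=30; the 6 essential cells (i,j,r):

[(1, 11, 0), (4, 2, 0), (6, 10, 4), (8, 2, 1), (8, 7, 4), (11, 7, 6)]


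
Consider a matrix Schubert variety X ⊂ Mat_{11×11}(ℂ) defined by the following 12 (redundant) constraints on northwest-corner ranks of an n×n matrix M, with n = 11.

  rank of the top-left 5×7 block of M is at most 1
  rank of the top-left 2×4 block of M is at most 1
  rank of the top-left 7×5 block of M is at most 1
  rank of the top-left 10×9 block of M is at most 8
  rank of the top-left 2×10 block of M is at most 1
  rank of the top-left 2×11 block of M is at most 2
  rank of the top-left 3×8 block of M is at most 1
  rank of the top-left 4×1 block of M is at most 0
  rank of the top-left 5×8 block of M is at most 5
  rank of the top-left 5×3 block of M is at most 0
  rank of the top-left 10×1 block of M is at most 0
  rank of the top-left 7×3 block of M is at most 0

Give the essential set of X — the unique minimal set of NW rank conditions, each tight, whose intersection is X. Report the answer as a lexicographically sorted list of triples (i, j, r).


Propagating the 12 rank bounds to every northwest block:

  0  0  0  1  1  1  1  1  1  1  1
  0  0  0  1  1  1  1  1  1  1  2
  0  0  0  1  1  1  1  1  2  2  3
  0  0  0  1  1  1  1  2  3  3  4
  0  0  0  1  1  1  1  2  3  4  5
  0  0  0  1  1  2  2  3  4  5  6
  0  0  0  1  1  2  3  4  5  6  7
  0  1  1  2  2  3  4  5  6  7  8
  0  1  2  3  3  4  5  6  7  8  9
  0  1  2  3  4  5  6  7  8  9  10
  1  2  3  4  5  6  7  8  9  10  11

giving w = (4, 11, 9, 8, 10, 6, 7, 2, 3, 5, 1) via Δ²R.

|D(w)|=42, |Ess(w)|=6:

[(2, 10, 1), (3, 8, 1), (5, 7, 1), (7, 3, 0), (7, 5, 1), (10, 1, 0)]


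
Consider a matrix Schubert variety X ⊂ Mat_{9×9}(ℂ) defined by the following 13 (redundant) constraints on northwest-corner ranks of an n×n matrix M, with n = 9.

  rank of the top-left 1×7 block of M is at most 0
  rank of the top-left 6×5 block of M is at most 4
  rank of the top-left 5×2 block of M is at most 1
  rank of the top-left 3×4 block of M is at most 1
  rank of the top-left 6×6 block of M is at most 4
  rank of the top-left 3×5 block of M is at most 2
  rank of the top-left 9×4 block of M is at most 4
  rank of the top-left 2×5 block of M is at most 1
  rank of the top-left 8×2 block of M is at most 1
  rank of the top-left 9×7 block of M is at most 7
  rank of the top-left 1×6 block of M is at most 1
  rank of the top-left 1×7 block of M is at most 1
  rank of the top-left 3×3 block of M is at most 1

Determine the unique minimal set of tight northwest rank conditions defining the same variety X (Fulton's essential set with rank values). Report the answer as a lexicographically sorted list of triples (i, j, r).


Computing R[i][j] = min implied NW-rank bound (n=9, 13 conditions):

  0  0  0  0  0  0  0  1  1
  1  1  1  1  1  1  1  2  2
  1  1  1  1  2  2  2  3  3
  1  1  2  2  3  3  3  4  4
  1  1  2  3  4  4  4  5  5
  1  1  2  3  4  4  5  6  6
  1  1  2  3  4  5  6  7  7
  1  1  2  3  4  5  6  7  8
  1  2  3  4  5  6  7  8  9

the unique w with this rank table is (8, 1, 5, 3, 4, 7, 6, 9, 2).

Fulton essential set (4 of the 16 Rothe cells):

[(1, 7, 0), (3, 4, 1), (6, 6, 4), (8, 2, 1)]


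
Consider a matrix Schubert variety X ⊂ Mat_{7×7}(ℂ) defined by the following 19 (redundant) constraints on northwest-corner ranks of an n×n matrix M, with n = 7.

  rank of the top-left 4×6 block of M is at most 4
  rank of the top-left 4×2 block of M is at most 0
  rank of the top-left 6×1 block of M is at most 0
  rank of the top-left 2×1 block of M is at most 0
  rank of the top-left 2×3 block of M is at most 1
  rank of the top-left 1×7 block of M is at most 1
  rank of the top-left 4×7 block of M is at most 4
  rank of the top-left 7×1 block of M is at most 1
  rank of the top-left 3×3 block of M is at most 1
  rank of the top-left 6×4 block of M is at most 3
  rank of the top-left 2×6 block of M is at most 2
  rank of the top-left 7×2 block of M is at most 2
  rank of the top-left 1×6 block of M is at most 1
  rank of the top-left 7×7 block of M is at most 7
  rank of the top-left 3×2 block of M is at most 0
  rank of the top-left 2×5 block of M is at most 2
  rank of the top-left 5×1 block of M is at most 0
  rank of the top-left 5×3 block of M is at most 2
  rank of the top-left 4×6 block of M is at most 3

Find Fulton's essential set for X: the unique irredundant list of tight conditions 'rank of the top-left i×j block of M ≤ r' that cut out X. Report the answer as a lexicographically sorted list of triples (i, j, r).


Rank table r_w(7×7) implied by the 19 constraints:

  0 0 1 1 1 1 1
  0 0 1 2 2 2 2
  0 0 1 2 3 3 3
  0 0 1 2 3 3 4
  0 1 2 3 4 4 5
  0 1 2 3 4 5 6
  1 2 3 4 5 6 7

hence w(1..7) = (3, 4, 5, 7, 2, 6, 1).

D(w) has 11 cells with 3 SE-corners; essential set:

[(4, 2, 0), (4, 6, 3), (6, 1, 0)]


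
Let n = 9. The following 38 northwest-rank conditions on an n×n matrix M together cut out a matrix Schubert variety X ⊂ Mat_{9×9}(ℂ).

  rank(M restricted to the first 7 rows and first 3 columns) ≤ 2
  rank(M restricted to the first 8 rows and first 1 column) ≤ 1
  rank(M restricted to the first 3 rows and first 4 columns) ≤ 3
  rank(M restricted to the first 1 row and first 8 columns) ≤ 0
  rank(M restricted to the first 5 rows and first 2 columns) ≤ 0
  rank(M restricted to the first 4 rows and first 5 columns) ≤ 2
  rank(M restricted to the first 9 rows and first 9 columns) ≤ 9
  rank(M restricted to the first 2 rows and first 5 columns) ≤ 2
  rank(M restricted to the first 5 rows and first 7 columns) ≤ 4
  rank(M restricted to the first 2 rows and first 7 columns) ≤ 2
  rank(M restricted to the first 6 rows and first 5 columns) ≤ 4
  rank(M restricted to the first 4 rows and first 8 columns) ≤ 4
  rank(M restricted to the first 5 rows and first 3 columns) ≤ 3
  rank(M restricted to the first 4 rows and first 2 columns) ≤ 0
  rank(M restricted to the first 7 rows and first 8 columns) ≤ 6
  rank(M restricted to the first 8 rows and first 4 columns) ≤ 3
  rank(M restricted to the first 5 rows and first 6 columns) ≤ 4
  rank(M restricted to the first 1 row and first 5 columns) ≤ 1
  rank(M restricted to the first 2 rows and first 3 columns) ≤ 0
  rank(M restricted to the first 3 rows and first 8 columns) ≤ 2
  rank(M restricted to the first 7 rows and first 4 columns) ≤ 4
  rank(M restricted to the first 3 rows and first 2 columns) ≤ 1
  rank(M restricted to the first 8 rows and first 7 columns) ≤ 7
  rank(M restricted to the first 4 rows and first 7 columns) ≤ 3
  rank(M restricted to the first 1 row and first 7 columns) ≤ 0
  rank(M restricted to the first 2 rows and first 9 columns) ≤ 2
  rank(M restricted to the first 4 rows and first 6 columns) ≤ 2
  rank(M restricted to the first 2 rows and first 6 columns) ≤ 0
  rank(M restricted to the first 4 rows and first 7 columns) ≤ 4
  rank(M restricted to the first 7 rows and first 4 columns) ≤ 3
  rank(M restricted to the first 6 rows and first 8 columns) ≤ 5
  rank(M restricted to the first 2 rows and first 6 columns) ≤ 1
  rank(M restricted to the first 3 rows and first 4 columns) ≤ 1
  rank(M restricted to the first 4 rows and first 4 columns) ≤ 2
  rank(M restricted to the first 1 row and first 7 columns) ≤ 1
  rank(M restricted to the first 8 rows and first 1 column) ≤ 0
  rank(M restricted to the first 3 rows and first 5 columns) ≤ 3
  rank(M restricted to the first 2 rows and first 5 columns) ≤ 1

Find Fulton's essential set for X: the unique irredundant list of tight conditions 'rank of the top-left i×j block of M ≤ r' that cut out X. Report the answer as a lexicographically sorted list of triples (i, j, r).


Computing R[i][j] = min implied NW-rank bound (n=9, 38 conditions):

  i=1: 0, 0, 0, 0, 0, 0, 0, 0, 1
  i=2: 0, 0, 0, 0, 0, 0, 1, 1, 2
  i=3: 0, 0, 1, 1, 1, 1, 2, 2, 3
  i=4: 0, 0, 1, 2, 2, 2, 3, 3, 4
  i=5: 0, 0, 1, 2, 3, 3, 4, 4, 5
  i=6: 0, 1, 2, 3, 4, 4, 5, 5, 6
  i=7: 0, 1, 2, 3, 4, 5, 6, 6, 7
  i=8: 0, 1, 2, 3, 4, 5, 6, 7, 8
  i=9: 1, 2, 3, 4, 5, 6, 7, 8, 9

reading off 1-entries of Δ²R: w = (9, 7, 3, 4, 5, 2, 6, 8, 1).

|D(w)|=23, |Ess(w)|=4:

[(1, 8, 0), (2, 6, 0), (5, 2, 0), (8, 1, 0)]


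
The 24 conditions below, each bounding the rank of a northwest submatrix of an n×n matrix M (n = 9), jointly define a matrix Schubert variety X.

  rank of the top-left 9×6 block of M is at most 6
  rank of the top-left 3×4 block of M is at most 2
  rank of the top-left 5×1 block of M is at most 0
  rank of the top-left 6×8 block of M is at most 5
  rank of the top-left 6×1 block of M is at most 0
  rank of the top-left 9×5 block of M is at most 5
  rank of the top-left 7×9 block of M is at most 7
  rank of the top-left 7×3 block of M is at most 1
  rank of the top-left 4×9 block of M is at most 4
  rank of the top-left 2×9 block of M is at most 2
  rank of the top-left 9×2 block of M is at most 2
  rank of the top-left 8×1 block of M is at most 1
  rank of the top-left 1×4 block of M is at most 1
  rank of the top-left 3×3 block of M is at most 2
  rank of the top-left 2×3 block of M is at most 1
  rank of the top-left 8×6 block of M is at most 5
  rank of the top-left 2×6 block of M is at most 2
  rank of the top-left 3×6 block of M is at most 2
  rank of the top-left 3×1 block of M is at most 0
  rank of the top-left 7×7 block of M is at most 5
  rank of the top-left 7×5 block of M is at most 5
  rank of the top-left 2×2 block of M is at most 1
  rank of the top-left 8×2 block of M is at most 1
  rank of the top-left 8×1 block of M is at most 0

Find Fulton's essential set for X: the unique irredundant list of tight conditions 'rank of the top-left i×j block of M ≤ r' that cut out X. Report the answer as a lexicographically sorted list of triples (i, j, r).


Rank table r_w(9×9) implied by the 24 constraints:

  row 1: 0 1 1 1 1 1 1 1 1
  row 2: 0 1 1 2 2 2 2 2 2
  row 3: 0 1 1 2 2 2 3 3 3
  row 4: 0 1 1 2 3 3 4 4 4
  row 5: 0 1 1 2 3 4 5 5 5
  row 6: 0 1 1 2 3 4 5 5 6
  row 7: 0 1 1 2 3 4 5 6 7
  row 8: 0 1 2 3 4 5 6 7 8
  row 9: 1 2 3 4 5 6 7 8 9

second differences of R give the permutation w = (2, 4, 7, 5, 6, 9, 8, 3, 1).

D(w) has 17 cells with 4 SE-corners; essential set:

[(3, 6, 2), (6, 8, 5), (7, 3, 1), (8, 1, 0)]


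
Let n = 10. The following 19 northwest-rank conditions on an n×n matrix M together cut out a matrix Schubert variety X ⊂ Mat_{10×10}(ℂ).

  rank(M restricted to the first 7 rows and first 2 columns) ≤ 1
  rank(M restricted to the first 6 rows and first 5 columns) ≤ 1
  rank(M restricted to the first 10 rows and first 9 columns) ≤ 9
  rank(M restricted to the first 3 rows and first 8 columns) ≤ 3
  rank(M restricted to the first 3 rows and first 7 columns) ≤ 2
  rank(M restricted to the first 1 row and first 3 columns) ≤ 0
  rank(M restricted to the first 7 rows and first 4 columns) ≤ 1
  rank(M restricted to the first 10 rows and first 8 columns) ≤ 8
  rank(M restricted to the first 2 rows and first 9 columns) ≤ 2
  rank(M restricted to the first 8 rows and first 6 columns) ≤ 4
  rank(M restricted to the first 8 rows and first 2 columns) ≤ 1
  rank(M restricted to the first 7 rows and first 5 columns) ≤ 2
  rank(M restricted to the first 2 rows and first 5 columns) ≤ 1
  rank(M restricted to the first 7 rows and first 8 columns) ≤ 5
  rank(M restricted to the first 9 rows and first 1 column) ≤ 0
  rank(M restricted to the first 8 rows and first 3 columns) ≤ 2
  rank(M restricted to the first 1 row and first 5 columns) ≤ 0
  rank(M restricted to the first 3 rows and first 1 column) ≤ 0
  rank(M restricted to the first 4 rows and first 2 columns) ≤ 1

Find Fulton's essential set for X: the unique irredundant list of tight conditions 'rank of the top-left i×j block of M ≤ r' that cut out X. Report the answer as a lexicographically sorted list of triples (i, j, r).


Reconstructing r_w from the 19 given conditions:

  0, 0, 0, 0, 0, 1, 1, 1, 1, 1
  0, 1, 1, 1, 1, 2, 2, 2, 2, 2
  0, 1, 1, 1, 1, 2, 2, 3, 3, 3
  0, 1, 1, 1, 1, 2, 3, 4, 4, 4
  0, 1, 1, 1, 1, 2, 3, 4, 5, 5
  0, 1, 1, 1, 1, 2, 3, 4, 5, 6
  0, 1, 1, 1, 2, 3, 4, 5, 6, 7
  0, 1, 2, 2, 3, 4, 5, 6, 7, 8
  0, 1, 2, 3, 4, 5, 6, 7, 8, 9
  1, 2, 3, 4, 5, 6, 7, 8, 9, 10

hence w(1..10) = (6, 2, 8, 7, 9, 10, 5, 3, 4, 1).

ℓ(w)=28; the 5 essential cells (i,j,r):

[(1, 5, 0), (3, 7, 2), (6, 5, 1), (7, 4, 1), (9, 1, 0)]


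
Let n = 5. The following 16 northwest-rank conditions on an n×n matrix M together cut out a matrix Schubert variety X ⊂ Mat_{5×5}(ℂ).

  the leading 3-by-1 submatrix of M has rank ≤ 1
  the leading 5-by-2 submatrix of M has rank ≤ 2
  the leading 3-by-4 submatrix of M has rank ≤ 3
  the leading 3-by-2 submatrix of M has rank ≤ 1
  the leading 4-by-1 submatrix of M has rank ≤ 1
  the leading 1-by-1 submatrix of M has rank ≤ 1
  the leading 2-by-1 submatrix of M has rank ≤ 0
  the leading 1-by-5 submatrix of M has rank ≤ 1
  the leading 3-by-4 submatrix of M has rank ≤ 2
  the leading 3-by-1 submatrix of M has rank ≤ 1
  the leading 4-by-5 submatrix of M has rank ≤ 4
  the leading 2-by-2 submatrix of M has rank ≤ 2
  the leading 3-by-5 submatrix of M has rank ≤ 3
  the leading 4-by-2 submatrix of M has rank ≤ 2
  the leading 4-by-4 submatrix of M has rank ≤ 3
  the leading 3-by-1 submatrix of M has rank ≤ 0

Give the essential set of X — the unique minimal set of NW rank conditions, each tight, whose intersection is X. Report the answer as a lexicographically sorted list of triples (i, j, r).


Rank table r_w(5×5) implied by the 16 constraints:

  R[1]: 0 | 1 | 1 | 1 | 1
  R[2]: 0 | 1 | 2 | 2 | 2
  R[3]: 0 | 1 | 2 | 2 | 3
  R[4]: 1 | 2 | 3 | 3 | 4
  R[5]: 1 | 2 | 3 | 4 | 5

giving w = (2, 3, 5, 1, 4) via Δ²R.

2 SE-corners of the 4-cell Rothe diagram give Ess(w):

[(3, 1, 0), (3, 4, 2)]


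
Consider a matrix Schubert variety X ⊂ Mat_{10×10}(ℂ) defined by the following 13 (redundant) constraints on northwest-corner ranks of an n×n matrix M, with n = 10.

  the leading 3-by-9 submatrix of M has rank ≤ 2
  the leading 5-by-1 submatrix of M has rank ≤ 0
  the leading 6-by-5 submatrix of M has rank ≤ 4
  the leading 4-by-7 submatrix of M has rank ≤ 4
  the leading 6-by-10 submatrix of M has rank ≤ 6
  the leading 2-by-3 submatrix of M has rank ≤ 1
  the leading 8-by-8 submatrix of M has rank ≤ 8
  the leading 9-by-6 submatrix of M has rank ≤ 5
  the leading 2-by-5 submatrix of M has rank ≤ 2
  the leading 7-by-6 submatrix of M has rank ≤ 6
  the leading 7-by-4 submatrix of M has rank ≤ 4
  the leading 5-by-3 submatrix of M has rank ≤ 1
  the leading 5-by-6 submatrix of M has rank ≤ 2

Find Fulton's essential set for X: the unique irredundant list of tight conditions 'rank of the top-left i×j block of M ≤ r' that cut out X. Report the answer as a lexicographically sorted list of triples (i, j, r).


Propagating the 13 rank bounds to every northwest block:

  R[1]: 0  1  1  1  1  1  1  1  1  1
  R[2]: 0  1  1  2  2  2  2  2  2  2
  R[3]: 0  1  1  2  2  2  2  2  2  3
  R[4]: 0  1  1  2  2  2  3  3  3  4
  R[5]: 0  1  1  2  2  2  3  4  4  5
  R[6]: 1  2  2  3  3  3  4  5  5  6
  R[7]: 1  2  3  4  4  4  5  6  6  7
  R[8]: 1  2  3  4  5  5  6  7  7  8
  R[9]: 1  2  3  4  5  5  6  7  8  9
  R[10]: 1  2  3  4  5  6  7  8  9  10

hence w(1..10) = (2, 4, 10, 7, 8, 1, 3, 5, 9, 6).

Fulton essential set (5 of the 19 Rothe cells):

[(3, 9, 2), (5, 1, 0), (5, 3, 1), (5, 6, 2), (9, 6, 5)]


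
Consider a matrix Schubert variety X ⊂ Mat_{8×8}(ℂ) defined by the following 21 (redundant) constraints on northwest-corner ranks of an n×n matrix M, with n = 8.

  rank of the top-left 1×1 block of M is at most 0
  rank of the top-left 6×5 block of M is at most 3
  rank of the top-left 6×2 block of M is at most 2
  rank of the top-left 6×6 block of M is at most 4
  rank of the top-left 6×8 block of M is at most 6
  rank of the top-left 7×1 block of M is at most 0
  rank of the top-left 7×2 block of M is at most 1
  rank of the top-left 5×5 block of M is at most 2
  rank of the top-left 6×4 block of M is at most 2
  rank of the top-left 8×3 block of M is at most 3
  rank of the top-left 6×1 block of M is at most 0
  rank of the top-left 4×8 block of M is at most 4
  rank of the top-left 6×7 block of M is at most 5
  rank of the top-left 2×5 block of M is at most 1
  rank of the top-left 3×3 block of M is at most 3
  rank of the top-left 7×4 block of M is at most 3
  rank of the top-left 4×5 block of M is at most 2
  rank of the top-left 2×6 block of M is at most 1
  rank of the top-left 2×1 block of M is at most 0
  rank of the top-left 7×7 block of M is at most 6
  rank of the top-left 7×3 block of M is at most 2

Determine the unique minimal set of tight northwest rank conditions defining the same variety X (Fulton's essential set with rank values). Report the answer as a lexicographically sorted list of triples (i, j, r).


Reconstructing r_w from the 21 given conditions:

  0 | 1 | 1 | 1 | 1 | 1 | 1 | 1
  0 | 1 | 1 | 1 | 1 | 1 | 2 | 2
  0 | 1 | 2 | 2 | 2 | 2 | 3 | 3
  0 | 1 | 2 | 2 | 2 | 3 | 4 | 4
  0 | 1 | 2 | 2 | 2 | 3 | 4 | 5
  0 | 1 | 2 | 2 | 3 | 4 | 5 | 6
  0 | 1 | 2 | 3 | 4 | 5 | 6 | 7
  1 | 2 | 3 | 4 | 5 | 6 | 7 | 8

so w = (2, 7, 3, 6, 8, 5, 4, 1).

ℓ(w)=16; the 4 essential cells (i,j,r):

[(2, 6, 1), (5, 5, 2), (6, 4, 2), (7, 1, 0)]


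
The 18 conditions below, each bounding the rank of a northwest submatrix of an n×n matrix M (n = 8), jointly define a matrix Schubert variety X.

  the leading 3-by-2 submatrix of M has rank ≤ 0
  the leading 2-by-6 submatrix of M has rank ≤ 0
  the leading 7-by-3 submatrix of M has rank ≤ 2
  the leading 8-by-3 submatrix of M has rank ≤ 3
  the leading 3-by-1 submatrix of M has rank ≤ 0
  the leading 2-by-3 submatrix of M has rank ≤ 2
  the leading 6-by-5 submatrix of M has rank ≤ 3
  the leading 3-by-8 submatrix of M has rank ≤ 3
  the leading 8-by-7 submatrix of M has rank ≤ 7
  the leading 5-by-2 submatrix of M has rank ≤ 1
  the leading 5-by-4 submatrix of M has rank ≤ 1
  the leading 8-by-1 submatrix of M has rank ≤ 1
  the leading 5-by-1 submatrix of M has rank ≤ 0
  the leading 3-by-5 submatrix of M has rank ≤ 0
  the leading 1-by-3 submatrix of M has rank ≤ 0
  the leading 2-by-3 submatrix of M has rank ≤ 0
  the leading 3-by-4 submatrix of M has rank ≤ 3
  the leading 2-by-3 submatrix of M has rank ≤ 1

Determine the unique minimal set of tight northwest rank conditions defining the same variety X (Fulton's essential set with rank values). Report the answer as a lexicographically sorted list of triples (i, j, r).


Propagating the 18 rank bounds to every northwest block:

  0 | 0 | 0 | 0 | 0 | 0 | 1 | 1
  0 | 0 | 0 | 0 | 0 | 0 | 1 | 2
  0 | 0 | 0 | 0 | 0 | 1 | 2 | 3
  0 | 1 | 1 | 1 | 1 | 2 | 3 | 4
  0 | 1 | 1 | 1 | 2 | 3 | 4 | 5
  1 | 2 | 2 | 2 | 3 | 4 | 5 | 6
  1 | 2 | 2 | 3 | 4 | 5 | 6 | 7
  1 | 2 | 3 | 4 | 5 | 6 | 7 | 8

second differences of R give the permutation w = (7, 8, 6, 2, 5, 1, 4, 3).

Fulton essential set (5 of the 22 Rothe cells):

[(2, 6, 0), (3, 5, 0), (5, 1, 0), (5, 4, 1), (7, 3, 2)]


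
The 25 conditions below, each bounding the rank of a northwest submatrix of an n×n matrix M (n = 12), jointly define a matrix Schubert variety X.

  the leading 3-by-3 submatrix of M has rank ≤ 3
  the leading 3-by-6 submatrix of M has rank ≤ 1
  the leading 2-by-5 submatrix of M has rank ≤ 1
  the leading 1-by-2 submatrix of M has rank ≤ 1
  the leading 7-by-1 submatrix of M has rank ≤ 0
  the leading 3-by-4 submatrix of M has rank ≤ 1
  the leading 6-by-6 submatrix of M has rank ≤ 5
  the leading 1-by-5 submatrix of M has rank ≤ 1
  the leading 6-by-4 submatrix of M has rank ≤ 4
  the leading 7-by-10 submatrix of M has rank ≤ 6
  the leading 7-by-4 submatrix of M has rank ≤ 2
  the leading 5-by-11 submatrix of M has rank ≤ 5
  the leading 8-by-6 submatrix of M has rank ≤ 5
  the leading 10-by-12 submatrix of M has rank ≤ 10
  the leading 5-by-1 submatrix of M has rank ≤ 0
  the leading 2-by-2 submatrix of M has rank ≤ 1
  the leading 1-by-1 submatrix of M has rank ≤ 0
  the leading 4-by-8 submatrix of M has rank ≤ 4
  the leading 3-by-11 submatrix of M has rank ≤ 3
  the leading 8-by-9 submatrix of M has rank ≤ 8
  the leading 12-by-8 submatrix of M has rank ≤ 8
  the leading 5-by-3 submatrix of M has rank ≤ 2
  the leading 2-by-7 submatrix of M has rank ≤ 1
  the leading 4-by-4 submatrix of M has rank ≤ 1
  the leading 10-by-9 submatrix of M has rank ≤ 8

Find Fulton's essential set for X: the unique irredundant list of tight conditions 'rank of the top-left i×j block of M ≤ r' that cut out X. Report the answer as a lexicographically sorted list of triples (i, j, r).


The tightest implied rank at each (i,j), from the 25 conditions:

  R[1]: 0 1 1 1 1 1 1 1 1 1 1 1
  R[2]: 0 1 1 1 1 1 1 2 2 2 2 2
  R[3]: 0 1 1 1 1 1 2 3 3 3 3 3
  R[4]: 0 1 1 1 2 2 3 4 4 4 4 4
  R[5]: 0 1 2 2 3 3 4 5 5 5 5 5
  R[6]: 0 1 2 2 3 4 5 6 6 6 6 6
  R[7]: 0 1 2 2 3 4 5 6 6 6 7 7
  R[8]: 1 2 3 3 4 5 6 7 7 7 8 8
  R[9]: 1 2 3 4 5 6 7 8 8 8 9 9
  R[10]: 1 2 3 4 5 6 7 8 8 9 10 10
  R[11]: 1 2 3 4 5 6 7 8 9 10 11 11
  R[12]: 1 2 3 4 5 6 7 8 9 10 11 12

reading off 1-entries of Δ²R: w = (2, 8, 7, 5, 3, 6, 11, 1, 4, 10, 9, 12).

Fulton essential set (7 of the 23 Rothe cells):

[(2, 7, 1), (3, 6, 1), (4, 4, 1), (7, 1, 0), (7, 4, 2), (7, 10, 6), (10, 9, 8)]


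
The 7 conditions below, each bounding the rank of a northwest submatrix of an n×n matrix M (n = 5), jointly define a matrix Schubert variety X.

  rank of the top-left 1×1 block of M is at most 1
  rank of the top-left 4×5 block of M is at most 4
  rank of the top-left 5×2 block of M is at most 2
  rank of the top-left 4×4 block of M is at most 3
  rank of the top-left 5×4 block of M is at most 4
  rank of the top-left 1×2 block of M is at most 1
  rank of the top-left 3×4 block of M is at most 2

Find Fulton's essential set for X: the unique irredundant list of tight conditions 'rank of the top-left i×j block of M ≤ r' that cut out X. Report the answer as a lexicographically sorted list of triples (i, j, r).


Reconstructing r_w from the 7 given conditions:

  1 | 1 | 1 | 1 | 1
  1 | 2 | 2 | 2 | 2
  1 | 2 | 2 | 2 | 3
  1 | 2 | 3 | 3 | 4
  1 | 2 | 3 | 4 | 5

reading off 1-entries of Δ²R: w = (1, 2, 5, 3, 4).

ℓ(w)=2; the 1 essential cell (i,j,r):

[(3, 4, 2)]


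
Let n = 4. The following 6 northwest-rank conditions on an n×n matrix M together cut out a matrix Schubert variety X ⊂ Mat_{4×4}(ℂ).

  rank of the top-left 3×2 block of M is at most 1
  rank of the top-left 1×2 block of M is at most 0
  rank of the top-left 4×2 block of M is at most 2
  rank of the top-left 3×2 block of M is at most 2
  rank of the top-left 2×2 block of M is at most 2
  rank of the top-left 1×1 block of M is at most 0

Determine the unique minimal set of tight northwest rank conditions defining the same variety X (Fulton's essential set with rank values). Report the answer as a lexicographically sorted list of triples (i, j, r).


Propagating the 6 rank bounds to every northwest block:

  0  0  1  1
  1  1  2  2
  1  1  2  3
  1  2  3  4

the unique w with this rank table is (3, 1, 4, 2).

2 SE-corners of the 3-cell Rothe diagram give Ess(w):

[(1, 2, 0), (3, 2, 1)]


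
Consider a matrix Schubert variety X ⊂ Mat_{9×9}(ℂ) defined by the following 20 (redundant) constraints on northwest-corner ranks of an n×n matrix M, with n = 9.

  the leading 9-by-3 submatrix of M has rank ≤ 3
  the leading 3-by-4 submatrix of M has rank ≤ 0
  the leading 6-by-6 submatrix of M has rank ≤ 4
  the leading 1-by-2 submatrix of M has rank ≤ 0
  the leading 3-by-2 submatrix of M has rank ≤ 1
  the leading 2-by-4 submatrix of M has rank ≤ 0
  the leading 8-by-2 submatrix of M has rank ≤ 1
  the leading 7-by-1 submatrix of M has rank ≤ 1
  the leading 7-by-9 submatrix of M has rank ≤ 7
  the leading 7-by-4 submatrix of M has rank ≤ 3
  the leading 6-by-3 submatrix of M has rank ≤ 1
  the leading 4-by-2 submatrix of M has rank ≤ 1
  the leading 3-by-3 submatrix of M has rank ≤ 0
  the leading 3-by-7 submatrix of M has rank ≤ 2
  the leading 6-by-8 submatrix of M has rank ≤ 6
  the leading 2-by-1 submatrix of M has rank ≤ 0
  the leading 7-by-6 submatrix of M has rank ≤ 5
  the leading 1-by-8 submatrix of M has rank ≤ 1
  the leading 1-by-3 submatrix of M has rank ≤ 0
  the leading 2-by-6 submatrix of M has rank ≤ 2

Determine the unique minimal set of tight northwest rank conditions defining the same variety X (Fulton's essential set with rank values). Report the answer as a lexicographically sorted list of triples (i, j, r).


Recovering R(i,j) via the rank-extension bound from the 20 conditions:

  R[1]: 0  0  0  0  1  1  1  1  1
  R[2]: 0  0  0  0  1  2  2  2  2
  R[3]: 0  0  0  0  1  2  2  3  3
  R[4]: 1  1  1  1  2  3  3  4  4
  R[5]: 1  1  1  2  3  4  4  5  5
  R[6]: 1  1  1  2  3  4  5  6  6
  R[7]: 1  1  2  3  4  5  6  7  7
  R[8]: 1  1  2  3  4  5  6  7  8
  R[9]: 1  2  3  4  5  6  7  8  9

so w = (5, 6, 8, 1, 4, 7, 3, 9, 2).

4 SE-corners of the 19-cell Rothe diagram give Ess(w):

[(3, 4, 0), (3, 7, 2), (6, 3, 1), (8, 2, 1)]


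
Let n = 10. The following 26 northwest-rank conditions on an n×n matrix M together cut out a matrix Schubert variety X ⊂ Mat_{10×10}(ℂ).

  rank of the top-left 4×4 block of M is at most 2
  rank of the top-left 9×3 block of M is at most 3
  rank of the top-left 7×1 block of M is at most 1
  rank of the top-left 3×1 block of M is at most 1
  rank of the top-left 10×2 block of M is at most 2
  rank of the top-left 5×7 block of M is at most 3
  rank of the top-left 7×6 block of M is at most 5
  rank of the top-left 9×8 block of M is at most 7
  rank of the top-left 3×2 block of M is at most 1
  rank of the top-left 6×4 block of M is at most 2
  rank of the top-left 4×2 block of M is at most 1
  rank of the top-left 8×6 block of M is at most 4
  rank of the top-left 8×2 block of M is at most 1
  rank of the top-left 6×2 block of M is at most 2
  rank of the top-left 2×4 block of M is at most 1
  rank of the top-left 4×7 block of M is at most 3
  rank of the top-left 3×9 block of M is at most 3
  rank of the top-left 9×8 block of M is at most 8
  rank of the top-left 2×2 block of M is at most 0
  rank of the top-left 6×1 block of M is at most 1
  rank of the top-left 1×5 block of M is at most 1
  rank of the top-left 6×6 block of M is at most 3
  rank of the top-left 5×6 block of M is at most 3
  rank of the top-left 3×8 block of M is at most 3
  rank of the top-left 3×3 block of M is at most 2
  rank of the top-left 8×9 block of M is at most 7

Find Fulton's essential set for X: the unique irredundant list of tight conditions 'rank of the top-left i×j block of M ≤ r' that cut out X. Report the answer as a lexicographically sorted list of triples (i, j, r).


Computing R[i][j] = min implied NW-rank bound (n=10, 26 conditions):

  0 0 1 1 1 1 1 1 1 1
  0 0 1 1 2 2 2 2 2 2
  1 1 2 2 3 3 3 3 3 3
  1 1 2 2 3 3 3 4 4 4
  1 1 2 2 3 3 3 4 5 5
  1 1 2 2 3 3 4 5 6 6
  1 1 2 3 4 4 5 6 7 7
  1 1 2 3 4 4 5 6 7 8
  1 2 3 4 5 5 6 7 8 9
  1 2 3 4 5 6 7 8 9 10

so w = (3, 5, 1, 8, 9, 7, 4, 10, 2, 6).

Fulton essential set (7 of the 19 Rothe cells):

[(2, 2, 0), (2, 4, 1), (5, 7, 3), (6, 4, 2), (6, 6, 3), (8, 2, 1), (8, 6, 4)]


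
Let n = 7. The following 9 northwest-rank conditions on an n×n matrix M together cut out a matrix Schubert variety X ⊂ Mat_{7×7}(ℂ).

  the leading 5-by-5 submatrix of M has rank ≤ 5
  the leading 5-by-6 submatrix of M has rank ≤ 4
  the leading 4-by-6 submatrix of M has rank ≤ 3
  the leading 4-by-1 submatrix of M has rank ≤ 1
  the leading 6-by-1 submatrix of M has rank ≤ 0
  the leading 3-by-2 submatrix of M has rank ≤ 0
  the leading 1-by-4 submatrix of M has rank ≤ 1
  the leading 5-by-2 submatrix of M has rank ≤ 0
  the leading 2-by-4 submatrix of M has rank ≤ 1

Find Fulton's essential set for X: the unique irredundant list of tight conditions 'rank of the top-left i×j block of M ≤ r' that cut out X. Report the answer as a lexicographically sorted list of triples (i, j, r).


Computing R[i][j] = min implied NW-rank bound (n=7, 9 conditions):

  row 1: 0, 0, 1, 1, 1, 1, 1
  row 2: 0, 0, 1, 1, 2, 2, 2
  row 3: 0, 0, 1, 2, 3, 3, 3
  row 4: 0, 0, 1, 2, 3, 3, 4
  row 5: 0, 0, 1, 2, 3, 4, 5
  row 6: 0, 1, 2, 3, 4, 5, 6
  row 7: 1, 2, 3, 4, 5, 6, 7

giving w = (3, 5, 4, 7, 6, 2, 1) via Δ²R.

Fulton essential set (4 of the 13 Rothe cells):

[(2, 4, 1), (4, 6, 3), (5, 2, 0), (6, 1, 0)]


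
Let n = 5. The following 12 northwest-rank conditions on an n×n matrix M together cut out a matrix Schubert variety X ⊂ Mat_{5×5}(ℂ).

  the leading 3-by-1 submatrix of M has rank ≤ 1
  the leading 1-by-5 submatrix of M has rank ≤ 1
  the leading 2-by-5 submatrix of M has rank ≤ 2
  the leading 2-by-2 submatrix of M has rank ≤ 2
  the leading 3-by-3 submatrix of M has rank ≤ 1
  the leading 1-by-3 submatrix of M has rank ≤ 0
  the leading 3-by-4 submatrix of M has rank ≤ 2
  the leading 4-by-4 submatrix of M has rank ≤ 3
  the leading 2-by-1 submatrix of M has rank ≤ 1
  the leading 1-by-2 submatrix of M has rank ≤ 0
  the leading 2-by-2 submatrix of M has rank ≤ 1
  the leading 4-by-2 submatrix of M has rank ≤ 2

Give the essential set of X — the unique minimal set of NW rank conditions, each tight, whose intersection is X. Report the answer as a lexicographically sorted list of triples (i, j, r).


The tightest implied rank at each (i,j), from the 12 conditions:

  R[1]: 0, 0, 0, 1, 1
  R[2]: 1, 1, 1, 2, 2
  R[3]: 1, 1, 1, 2, 3
  R[4]: 1, 2, 2, 3, 4
  R[5]: 1, 2, 3, 4, 5

reading off 1-entries of Δ²R: w = (4, 1, 5, 2, 3).

Fulton essential set (2 of the 5 Rothe cells):

[(1, 3, 0), (3, 3, 1)]


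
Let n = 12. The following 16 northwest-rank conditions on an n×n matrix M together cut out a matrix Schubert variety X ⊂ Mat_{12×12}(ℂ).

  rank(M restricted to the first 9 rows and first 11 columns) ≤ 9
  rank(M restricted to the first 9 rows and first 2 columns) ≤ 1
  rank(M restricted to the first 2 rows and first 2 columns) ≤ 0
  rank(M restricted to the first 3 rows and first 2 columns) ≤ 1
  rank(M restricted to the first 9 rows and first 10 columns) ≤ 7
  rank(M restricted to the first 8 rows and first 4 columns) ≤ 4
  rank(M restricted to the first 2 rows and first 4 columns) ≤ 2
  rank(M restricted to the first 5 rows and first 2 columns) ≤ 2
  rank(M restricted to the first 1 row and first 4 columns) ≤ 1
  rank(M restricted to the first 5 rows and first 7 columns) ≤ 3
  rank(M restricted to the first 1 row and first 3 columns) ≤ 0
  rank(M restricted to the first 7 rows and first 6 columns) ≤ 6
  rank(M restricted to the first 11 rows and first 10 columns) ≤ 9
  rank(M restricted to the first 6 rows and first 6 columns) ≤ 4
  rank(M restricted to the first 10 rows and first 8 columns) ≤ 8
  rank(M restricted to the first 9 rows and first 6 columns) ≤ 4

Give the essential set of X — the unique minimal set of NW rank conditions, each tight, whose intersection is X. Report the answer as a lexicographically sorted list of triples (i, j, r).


Rank table r_w(12×12) implied by the 16 constraints:

  R[1]: 0, 0, 0, 1, 1, 1, 1, 1, 1, 1, 1, 1
  R[2]: 0, 0, 1, 2, 2, 2, 2, 2, 2, 2, 2, 2
  R[3]: 1, 1, 2, 3, 3, 3, 3, 3, 3, 3, 3, 3
  R[4]: 1, 1, 2, 3, 3, 3, 3, 4, 4, 4, 4, 4
  R[5]: 1, 1, 2, 3, 3, 3, 3, 4, 5, 5, 5, 5
  R[6]: 1, 1, 2, 3, 4, 4, 4, 5, 6, 6, 6, 6
  R[7]: 1, 1, 2, 3, 4, 4, 5, 6, 7, 7, 7, 7
  R[8]: 1, 1, 2, 3, 4, 4, 5, 6, 7, 7, 8, 8
  R[9]: 1, 1, 2, 3, 4, 4, 5, 6, 7, 7, 8, 9
  R[10]: 1, 2, 3, 4, 5, 5, 6, 7, 8, 8, 9, 10
  R[11]: 1, 2, 3, 4, 5, 6, 7, 8, 9, 9, 10, 11
  R[12]: 1, 2, 3, 4, 5, 6, 7, 8, 9, 10, 11, 12

second differences of R give the permutation w = (4, 3, 1, 8, 9, 5, 7, 11, 12, 2, 6, 10).

6 SE-corners of the 22-cell Rothe diagram give Ess(w):

[(1, 3, 0), (2, 2, 0), (5, 7, 3), (9, 2, 1), (9, 6, 4), (9, 10, 7)]


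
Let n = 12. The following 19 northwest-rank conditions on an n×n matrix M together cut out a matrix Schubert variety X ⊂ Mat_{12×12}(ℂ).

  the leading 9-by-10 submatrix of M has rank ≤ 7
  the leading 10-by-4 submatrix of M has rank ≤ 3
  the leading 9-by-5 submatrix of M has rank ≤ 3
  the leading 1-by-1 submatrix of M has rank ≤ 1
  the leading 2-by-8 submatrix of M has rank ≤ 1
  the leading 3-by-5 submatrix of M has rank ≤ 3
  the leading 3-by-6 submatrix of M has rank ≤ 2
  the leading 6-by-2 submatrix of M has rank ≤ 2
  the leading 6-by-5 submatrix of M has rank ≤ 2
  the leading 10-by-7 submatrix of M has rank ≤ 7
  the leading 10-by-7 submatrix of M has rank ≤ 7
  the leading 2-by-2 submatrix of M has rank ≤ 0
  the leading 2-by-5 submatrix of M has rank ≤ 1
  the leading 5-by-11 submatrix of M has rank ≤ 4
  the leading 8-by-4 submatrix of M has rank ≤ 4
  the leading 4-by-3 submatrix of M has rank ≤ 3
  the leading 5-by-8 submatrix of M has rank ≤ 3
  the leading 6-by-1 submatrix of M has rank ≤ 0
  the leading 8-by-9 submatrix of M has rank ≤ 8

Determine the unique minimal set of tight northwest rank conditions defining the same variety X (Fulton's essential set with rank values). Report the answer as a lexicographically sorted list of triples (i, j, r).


Recovering R(i,j) via the rank-extension bound from the 19 conditions:

  i=1: 0 0 1 1 1 1 1 1 1 1 1 1
  i=2: 0 0 1 1 1 1 1 1 2 2 2 2
  i=3: 0 1 2 2 2 2 2 2 3 3 3 3
  i=4: 0 1 2 2 2 3 3 3 4 4 4 4
  i=5: 0 1 2 2 2 3 3 3 4 4 4 5
  i=6: 0 1 2 2 2 3 4 4 5 5 5 6
  i=7: 1 2 3 3 3 4 5 5 6 6 6 7
  i=8: 1 2 3 3 3 4 5 6 7 7 7 8
  i=9: 1 2 3 3 3 4 5 6 7 7 8 9
  i=10: 1 2 3 3 4 5 6 7 8 8 9 10
  i=11: 1 2 3 4 5 6 7 8 9 9 10 11
  i=12: 1 2 3 4 5 6 7 8 9 10 11 12

the unique w with this rank table is (3, 9, 2, 6, 12, 7, 1, 8, 11, 5, 4, 10).

Fulton essential set (9 of the 29 Rothe cells):

[(2, 2, 0), (2, 8, 1), (5, 8, 3), (5, 11, 4), (6, 1, 0), (6, 5, 2), (9, 5, 3), (9, 10, 7), (10, 4, 3)]


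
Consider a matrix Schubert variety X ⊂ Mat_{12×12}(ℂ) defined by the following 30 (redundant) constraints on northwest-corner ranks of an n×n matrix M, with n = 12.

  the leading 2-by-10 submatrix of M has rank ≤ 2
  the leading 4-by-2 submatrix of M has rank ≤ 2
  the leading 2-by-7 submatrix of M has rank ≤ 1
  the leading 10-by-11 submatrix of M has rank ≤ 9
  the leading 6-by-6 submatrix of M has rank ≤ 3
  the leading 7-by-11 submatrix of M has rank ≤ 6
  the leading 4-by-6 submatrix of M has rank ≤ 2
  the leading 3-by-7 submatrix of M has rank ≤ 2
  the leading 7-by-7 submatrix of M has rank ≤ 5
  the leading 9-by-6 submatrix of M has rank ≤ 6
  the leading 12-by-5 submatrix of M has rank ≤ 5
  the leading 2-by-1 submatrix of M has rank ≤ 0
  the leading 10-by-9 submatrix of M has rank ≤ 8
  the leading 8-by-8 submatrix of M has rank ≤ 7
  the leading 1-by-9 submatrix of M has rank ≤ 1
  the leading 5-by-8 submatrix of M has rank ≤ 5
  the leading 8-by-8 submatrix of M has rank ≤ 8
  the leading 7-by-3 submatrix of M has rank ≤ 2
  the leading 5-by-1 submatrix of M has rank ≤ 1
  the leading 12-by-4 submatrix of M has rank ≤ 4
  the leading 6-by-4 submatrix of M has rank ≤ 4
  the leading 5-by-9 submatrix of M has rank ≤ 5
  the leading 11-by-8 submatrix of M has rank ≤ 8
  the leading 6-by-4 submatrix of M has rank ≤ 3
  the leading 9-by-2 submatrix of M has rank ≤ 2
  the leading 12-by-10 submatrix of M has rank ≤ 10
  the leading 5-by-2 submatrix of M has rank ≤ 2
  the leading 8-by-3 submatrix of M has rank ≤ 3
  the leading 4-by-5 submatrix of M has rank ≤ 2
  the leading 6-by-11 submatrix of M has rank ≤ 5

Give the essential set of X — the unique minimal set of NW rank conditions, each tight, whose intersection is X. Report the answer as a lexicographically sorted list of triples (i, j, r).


Reconstructing r_w from the 30 given conditions:

  0 | 1 | 1 | 1 | 1 | 1 | 1 | 1 | 1 | 1 | 1 | 1
  0 | 1 | 1 | 1 | 1 | 1 | 1 | 2 | 2 | 2 | 2 | 2
  1 | 2 | 2 | 2 | 2 | 2 | 2 | 3 | 3 | 3 | 3 | 3
  1 | 2 | 2 | 2 | 2 | 2 | 3 | 4 | 4 | 4 | 4 | 4
  1 | 2 | 2 | 3 | 3 | 3 | 4 | 5 | 5 | 5 | 5 | 5
  1 | 2 | 2 | 3 | 3 | 3 | 4 | 5 | 5 | 5 | 5 | 6
  1 | 2 | 2 | 3 | 4 | 4 | 5 | 6 | 6 | 6 | 6 | 7
  1 | 2 | 3 | 4 | 5 | 5 | 6 | 7 | 7 | 7 | 7 | 8
  1 | 2 | 3 | 4 | 5 | 6 | 7 | 8 | 8 | 8 | 8 | 9
  1 | 2 | 3 | 4 | 5 | 6 | 7 | 8 | 8 | 9 | 9 | 10
  1 | 2 | 3 | 4 | 5 | 6 | 7 | 8 | 9 | 10 | 10 | 11
  1 | 2 | 3 | 4 | 5 | 6 | 7 | 8 | 9 | 10 | 11 | 12

reading off 1-entries of Δ²R: w = (2, 8, 1, 7, 4, 12, 5, 3, 6, 10, 9, 11).

Fulton essential set (7 of the 20 Rothe cells):

[(2, 1, 0), (2, 7, 1), (4, 6, 2), (6, 6, 3), (6, 11, 5), (7, 3, 2), (10, 9, 8)]


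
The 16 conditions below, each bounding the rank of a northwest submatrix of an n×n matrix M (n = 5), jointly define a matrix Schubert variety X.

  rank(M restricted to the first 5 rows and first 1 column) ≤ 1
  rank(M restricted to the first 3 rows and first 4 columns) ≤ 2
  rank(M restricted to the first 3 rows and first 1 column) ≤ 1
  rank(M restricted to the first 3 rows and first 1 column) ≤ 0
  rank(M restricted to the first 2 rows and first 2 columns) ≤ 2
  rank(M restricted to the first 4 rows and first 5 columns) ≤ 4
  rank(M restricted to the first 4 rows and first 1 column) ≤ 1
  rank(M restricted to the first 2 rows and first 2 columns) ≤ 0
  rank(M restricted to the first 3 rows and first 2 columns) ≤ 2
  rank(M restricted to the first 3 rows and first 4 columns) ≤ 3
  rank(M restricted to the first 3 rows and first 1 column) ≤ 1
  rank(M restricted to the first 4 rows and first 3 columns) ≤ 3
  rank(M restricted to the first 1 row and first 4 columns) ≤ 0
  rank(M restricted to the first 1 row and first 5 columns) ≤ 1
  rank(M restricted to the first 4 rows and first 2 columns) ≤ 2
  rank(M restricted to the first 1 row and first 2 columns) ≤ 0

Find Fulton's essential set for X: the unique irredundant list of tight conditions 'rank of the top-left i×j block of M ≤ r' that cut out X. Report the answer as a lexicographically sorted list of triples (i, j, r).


Reconstructing r_w from the 16 given conditions:

  i=1: 0, 0, 0, 0, 1
  i=2: 0, 0, 1, 1, 2
  i=3: 0, 1, 2, 2, 3
  i=4: 1, 2, 3, 3, 4
  i=5: 1, 2, 3, 4, 5

second differences of R give the permutation w = (5, 3, 2, 1, 4).

D(w) has 7 cells with 3 SE-corners; essential set:

[(1, 4, 0), (2, 2, 0), (3, 1, 0)]
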